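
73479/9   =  24493/3 = 8164.33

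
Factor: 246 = 2^1*3^1 * 41^1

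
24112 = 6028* 4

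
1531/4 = 382 + 3/4 = 382.75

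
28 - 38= - 10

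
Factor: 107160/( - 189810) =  - 2^2*3^(-2)*37^(- 1 )*47^1= - 188/333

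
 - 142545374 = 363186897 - 505732271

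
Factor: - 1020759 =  - 3^1*59^1*73^1*79^1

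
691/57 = 691/57 = 12.12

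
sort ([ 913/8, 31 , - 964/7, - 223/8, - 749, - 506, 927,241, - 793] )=[ - 793, - 749, - 506, - 964/7,-223/8, 31,913/8, 241, 927 ]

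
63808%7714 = 2096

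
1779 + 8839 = 10618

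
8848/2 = 4424 = 4424.00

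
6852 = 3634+3218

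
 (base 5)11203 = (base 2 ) 1100100011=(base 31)ps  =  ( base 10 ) 803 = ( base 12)56b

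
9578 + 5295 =14873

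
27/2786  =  27/2786= 0.01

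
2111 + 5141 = 7252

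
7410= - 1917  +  9327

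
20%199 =20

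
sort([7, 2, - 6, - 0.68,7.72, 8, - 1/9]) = [ - 6, - 0.68, - 1/9, 2, 7, 7.72 , 8]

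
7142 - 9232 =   -  2090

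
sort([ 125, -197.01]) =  [ - 197.01, 125 ] 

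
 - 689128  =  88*( - 7831)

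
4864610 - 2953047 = 1911563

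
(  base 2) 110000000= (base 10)384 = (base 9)466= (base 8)600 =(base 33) BL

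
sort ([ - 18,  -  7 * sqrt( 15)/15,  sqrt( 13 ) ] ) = [ -18, - 7*sqrt( 15) /15,  sqrt( 13) ]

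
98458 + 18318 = 116776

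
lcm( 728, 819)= 6552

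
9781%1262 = 947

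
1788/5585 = 1788/5585 = 0.32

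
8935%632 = 87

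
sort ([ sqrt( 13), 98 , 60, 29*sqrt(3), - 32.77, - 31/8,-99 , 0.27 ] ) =[ - 99, -32.77, - 31/8, 0.27, sqrt(13),29*sqrt( 3 ) , 60, 98 ] 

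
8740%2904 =28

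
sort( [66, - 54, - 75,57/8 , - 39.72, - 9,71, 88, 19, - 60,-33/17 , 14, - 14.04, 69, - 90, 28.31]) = [ - 90,-75, - 60, - 54,-39.72, - 14.04,-9, - 33/17 , 57/8,14,19 , 28.31, 66, 69, 71, 88]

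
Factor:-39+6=-33  =  - 3^1*11^1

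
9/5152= 9/5152 = 0.00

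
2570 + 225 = 2795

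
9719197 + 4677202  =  14396399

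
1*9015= 9015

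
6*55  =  330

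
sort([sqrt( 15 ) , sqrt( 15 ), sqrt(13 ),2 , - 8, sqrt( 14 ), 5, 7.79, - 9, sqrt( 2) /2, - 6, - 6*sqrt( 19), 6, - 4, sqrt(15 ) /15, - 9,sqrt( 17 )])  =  [ -6*sqrt( 19 ), - 9, - 9 ,- 8, - 6,- 4, sqrt(15)/15,sqrt( 2) /2, 2, sqrt ( 13), sqrt( 14), sqrt( 15 ), sqrt(15), sqrt ( 17 ),  5,6,7.79]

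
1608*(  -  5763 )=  - 9266904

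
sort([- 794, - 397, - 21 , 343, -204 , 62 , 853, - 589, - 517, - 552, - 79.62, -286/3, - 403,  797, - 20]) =[ - 794, - 589,- 552 , - 517, - 403,  -  397,  -  204, - 286/3, - 79.62, - 21, - 20,62, 343, 797,853]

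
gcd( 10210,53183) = 1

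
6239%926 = 683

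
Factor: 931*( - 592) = - 2^4*7^2*19^1 * 37^1 = - 551152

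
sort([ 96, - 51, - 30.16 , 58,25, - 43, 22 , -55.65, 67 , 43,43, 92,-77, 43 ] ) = [ - 77, - 55.65, - 51,  -  43, - 30.16, 22, 25, 43, 43, 43, 58 , 67, 92, 96]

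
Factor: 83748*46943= 2^2 * 3^1*7^1*13^1*23^1*157^1*997^1 = 3931382364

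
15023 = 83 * 181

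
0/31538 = 0= 0.00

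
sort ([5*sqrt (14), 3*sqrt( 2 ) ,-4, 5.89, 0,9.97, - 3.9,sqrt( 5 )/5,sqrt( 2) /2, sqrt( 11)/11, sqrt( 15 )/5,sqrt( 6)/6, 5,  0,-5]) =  [-5,-4, -3.9, 0,0, sqrt( 11)/11, sqrt(6)/6,  sqrt( 5)/5, sqrt( 2 )/2, sqrt( 15)/5,3 * sqrt( 2 ), 5, 5.89,9.97, 5*sqrt( 14 ) ]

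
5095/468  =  5095/468=10.89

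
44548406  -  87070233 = -42521827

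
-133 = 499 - 632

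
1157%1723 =1157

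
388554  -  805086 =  - 416532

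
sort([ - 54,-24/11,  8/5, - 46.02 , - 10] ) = [ - 54, - 46.02,- 10, - 24/11,8/5]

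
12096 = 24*504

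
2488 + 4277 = 6765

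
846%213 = 207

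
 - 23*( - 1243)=28589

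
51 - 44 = 7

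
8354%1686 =1610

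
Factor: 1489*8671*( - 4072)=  - 52574076568 = - 2^3 * 13^1*23^1*29^1 * 509^1*1489^1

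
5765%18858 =5765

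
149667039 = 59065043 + 90601996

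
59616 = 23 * 2592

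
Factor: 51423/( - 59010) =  -61/70 = - 2^(-1) * 5^( - 1)*7^( - 1 )*61^1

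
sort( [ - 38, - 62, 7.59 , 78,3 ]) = [ - 62 , - 38,3,  7.59,78 ] 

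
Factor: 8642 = 2^1 * 29^1*149^1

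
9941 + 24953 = 34894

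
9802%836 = 606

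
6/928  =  3/464 = 0.01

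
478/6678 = 239/3339= 0.07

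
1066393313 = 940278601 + 126114712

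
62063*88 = 5461544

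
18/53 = 18/53 = 0.34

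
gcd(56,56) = 56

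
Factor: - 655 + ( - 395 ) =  - 1050 = -  2^1 * 3^1*5^2 *7^1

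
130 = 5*26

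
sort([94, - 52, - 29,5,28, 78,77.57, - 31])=[ - 52, - 31, - 29, 5, 28,77.57,78, 94 ] 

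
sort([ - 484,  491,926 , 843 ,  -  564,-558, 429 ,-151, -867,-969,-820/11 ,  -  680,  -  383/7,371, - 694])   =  [ - 969, -867, - 694, - 680, - 564, - 558, - 484,  -  151,-820/11, - 383/7,371 , 429 , 491,843,926]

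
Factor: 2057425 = 5^2*17^1 * 47^1*103^1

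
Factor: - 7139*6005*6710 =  - 287655653450 = - 2^1*5^2 * 11^3*59^1 * 61^1 * 1201^1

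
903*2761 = 2493183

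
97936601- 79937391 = 17999210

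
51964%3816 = 2356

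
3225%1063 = 36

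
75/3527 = 75/3527  =  0.02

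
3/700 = 3/700 = 0.00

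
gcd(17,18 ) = 1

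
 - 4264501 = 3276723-7541224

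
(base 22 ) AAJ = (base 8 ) 11727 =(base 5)130304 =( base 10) 5079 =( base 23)9dj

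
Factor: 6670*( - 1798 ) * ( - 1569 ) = 18816483540 = 2^2 * 3^1 * 5^1*23^1 *29^2*31^1 * 523^1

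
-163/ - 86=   1 + 77/86 = 1.90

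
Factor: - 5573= -5573^1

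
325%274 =51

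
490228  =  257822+232406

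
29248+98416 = 127664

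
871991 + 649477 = 1521468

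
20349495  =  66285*307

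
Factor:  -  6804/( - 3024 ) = 2^( - 2 )*3^2 = 9/4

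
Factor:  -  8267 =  - 7^1  *1181^1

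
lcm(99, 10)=990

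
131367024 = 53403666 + 77963358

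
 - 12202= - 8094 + -4108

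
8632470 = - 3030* ( - 2849 ) 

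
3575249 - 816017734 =  -  812442485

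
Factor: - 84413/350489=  - 217/901 = - 7^1*17^(-1)  *  31^1*53^( - 1 )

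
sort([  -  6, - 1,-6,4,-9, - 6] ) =[-9,  -  6,-6 , - 6, - 1, 4 ] 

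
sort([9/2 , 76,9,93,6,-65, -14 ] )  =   [ - 65, - 14,9/2, 6 , 9,76 , 93] 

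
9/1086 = 3/362 = 0.01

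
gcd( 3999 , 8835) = 93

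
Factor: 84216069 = 3^2*7^1*59^1*139^1*163^1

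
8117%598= 343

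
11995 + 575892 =587887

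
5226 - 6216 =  - 990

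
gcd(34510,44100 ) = 70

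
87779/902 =97 +285/902  =  97.32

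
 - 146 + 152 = 6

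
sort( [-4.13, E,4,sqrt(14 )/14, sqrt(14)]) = [ - 4.13,sqrt(  14) /14, E,sqrt(14),4] 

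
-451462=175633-627095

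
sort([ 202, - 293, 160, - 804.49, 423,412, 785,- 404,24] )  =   [ - 804.49, -404, - 293,24,160,202,412, 423,785 ] 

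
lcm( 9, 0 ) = 0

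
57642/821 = 57642/821= 70.21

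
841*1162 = 977242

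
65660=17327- - 48333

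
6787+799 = 7586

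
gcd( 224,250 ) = 2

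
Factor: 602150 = 2^1*5^2*12043^1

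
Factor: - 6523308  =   - 2^2*3^3 *11^1*17^2*19^1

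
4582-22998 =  - 18416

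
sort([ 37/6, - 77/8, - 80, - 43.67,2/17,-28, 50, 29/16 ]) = [ - 80 , - 43.67, - 28,- 77/8, 2/17, 29/16, 37/6, 50]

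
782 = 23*34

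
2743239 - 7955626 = -5212387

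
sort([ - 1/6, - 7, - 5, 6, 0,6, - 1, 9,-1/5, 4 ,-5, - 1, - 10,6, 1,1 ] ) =[ - 10, - 7, - 5, - 5,  -  1, - 1,-1/5,  -  1/6,0, 1,1,4, 6, 6,6,9]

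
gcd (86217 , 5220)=87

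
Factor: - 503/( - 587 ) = 503^1* 587^ (  -  1)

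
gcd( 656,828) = 4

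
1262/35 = 1262/35= 36.06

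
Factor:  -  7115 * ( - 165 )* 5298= 2^1*3^2*5^2*11^1 *883^1*1423^1  =  6219719550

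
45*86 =3870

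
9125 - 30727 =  - 21602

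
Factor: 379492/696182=189746/348091 = 2^1*587^(-1 )*593^(  -  1 )  *94873^1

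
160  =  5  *32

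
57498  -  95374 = -37876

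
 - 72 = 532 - 604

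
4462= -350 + 4812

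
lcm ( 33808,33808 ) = 33808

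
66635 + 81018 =147653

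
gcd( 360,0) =360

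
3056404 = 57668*53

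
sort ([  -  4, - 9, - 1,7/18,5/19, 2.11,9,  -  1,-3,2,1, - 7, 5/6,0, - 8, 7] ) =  [-9, - 8, - 7,-4,-3, - 1, - 1,0, 5/19,7/18,5/6, 1,2,2.11, 7,9 ]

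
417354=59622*7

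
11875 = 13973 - 2098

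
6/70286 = 3/35143 = 0.00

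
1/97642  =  1/97642 = 0.00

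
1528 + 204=1732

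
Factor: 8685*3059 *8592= 2^4*3^3*5^1*7^1*19^1*23^1*179^1*193^1  =  228267229680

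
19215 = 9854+9361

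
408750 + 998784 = 1407534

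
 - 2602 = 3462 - 6064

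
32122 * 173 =5557106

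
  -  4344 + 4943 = 599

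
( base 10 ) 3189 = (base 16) C75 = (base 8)6165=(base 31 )39R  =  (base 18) 9F3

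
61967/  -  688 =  - 91 + 641/688=- 90.07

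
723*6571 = 4750833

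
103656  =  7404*14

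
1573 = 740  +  833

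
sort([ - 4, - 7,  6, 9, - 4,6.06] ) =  [- 7, - 4, - 4, 6, 6.06, 9 ] 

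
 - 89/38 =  - 89/38 = -2.34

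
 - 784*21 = - 16464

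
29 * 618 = 17922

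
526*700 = 368200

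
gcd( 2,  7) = 1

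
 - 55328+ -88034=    - 143362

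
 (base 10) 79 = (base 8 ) 117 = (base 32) 2F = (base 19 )43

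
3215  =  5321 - 2106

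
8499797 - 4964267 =3535530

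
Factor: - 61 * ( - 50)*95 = 2^1*5^3*19^1 * 61^1 = 289750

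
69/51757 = 69/51757 = 0.00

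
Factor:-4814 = - 2^1*29^1*83^1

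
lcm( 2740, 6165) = 24660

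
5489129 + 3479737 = 8968866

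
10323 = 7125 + 3198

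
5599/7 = 799 + 6/7 = 799.86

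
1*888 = 888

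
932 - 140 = 792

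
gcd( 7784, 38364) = 556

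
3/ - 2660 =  - 1+2657/2660= - 0.00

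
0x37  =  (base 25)25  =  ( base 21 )2d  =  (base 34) 1l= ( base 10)55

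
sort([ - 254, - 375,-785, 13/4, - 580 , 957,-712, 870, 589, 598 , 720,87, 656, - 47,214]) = [ - 785 , -712, - 580,-375,-254,-47, 13/4, 87, 214, 589, 598  ,  656,720,  870, 957]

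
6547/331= 19 + 258/331 = 19.78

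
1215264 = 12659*96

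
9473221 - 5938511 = 3534710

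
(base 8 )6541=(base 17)BE8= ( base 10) 3425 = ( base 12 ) 1B95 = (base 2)110101100001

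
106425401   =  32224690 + 74200711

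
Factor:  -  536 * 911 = -488296 = - 2^3*67^1*911^1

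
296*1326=392496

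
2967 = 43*69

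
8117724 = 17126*474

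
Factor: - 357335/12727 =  - 5^1*13^ ( - 1 )*73^1 = - 365/13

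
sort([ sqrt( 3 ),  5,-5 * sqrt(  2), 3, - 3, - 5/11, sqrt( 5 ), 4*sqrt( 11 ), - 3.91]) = [ - 5*sqrt(2), - 3.91, - 3,-5/11,sqrt( 3 ),sqrt( 5 ), 3,5,4*sqrt ( 11 ) ]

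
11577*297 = 3438369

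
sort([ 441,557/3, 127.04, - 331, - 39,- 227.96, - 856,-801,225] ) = [ - 856,  -  801, - 331,  -  227.96 , - 39,127.04,  557/3,225,441 ] 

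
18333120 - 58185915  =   - 39852795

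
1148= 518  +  630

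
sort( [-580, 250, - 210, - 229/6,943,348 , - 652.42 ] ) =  [- 652.42, - 580,- 210,-229/6,250,348, 943]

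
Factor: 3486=2^1*3^1 * 7^1 *83^1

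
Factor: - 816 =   -  2^4 * 3^1*17^1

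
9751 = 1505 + 8246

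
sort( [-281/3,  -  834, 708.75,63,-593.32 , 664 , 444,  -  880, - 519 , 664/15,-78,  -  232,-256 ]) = [-880, - 834, - 593.32,  -  519, - 256, - 232,-281/3, - 78,664/15 , 63,444,664,708.75]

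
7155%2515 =2125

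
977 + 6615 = 7592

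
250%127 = 123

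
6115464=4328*1413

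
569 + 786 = 1355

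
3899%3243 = 656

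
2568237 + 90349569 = 92917806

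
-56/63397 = - 56/63397= - 0.00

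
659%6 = 5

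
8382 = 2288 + 6094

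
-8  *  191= - 1528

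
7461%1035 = 216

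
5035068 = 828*6081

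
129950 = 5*25990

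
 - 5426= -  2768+- 2658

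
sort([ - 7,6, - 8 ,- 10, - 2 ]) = [ - 10, - 8, - 7,  -  2,6]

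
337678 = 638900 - 301222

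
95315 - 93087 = 2228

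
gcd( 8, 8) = 8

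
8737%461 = 439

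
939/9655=939/9655  =  0.10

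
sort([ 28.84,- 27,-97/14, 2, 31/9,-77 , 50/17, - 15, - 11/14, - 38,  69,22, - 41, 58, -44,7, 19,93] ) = [- 77, - 44, - 41, - 38,-27, - 15, - 97/14, - 11/14, 2,50/17,31/9, 7,19, 22,  28.84,58, 69,93 ] 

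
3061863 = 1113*2751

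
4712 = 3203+1509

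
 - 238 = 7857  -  8095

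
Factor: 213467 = 213467^1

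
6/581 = 6/581 = 0.01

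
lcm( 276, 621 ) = 2484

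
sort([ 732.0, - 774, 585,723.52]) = [ - 774 , 585, 723.52,  732.0 ] 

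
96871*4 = 387484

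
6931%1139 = 97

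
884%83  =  54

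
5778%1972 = 1834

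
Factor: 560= 2^4*5^1*7^1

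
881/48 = 881/48= 18.35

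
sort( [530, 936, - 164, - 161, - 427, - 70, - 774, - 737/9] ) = [ - 774, - 427, - 164, - 161, - 737/9,- 70, 530, 936]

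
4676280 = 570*8204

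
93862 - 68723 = 25139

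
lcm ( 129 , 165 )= 7095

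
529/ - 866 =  -1 + 337/866 = -0.61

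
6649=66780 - 60131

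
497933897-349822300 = 148111597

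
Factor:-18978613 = -17^1*41^1*73^1*373^1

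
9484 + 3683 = 13167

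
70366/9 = 70366/9= 7818.44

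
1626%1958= 1626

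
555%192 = 171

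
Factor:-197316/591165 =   -  2^2*3^2*5^(-1 ) * 7^1*151^(-1) = - 252/755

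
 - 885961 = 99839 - 985800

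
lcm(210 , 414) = 14490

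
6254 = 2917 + 3337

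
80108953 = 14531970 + 65576983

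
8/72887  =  8/72887 =0.00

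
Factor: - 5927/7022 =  - 2^( - 1 )*3511^( - 1 )*5927^1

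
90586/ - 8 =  - 11324  +  3/4= - 11323.25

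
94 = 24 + 70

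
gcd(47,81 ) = 1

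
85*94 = 7990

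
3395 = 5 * 679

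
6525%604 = 485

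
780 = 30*26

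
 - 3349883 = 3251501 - 6601384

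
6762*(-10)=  - 67620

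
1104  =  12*92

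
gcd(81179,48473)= 1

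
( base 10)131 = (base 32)43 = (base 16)83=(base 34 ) 3T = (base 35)3Q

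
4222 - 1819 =2403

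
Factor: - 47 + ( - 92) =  - 139^1 = -139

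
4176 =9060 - 4884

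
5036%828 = 68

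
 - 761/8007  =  -761/8007  =  - 0.10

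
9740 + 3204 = 12944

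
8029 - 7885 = 144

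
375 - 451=  -  76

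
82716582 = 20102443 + 62614139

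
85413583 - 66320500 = 19093083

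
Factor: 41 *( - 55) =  - 5^1*11^1*41^1 = - 2255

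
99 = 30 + 69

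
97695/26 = 3757 + 1/2 = 3757.50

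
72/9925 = 72/9925 = 0.01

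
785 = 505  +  280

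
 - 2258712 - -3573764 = 1315052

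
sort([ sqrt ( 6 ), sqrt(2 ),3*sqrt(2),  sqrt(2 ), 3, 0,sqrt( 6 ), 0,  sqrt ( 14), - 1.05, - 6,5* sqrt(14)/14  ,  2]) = [ - 6 , - 1.05 , 0, 0,5*sqrt ( 14) /14,sqrt( 2), sqrt( 2 ),  2, sqrt( 6 ), sqrt(6 ), 3, sqrt(14), 3 * sqrt (2 ) ]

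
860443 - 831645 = 28798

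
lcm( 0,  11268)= 0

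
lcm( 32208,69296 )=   2286768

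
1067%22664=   1067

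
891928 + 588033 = 1479961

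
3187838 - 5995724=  - 2807886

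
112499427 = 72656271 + 39843156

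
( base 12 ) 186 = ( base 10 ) 246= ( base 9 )303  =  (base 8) 366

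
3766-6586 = -2820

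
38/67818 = 19/33909 = 0.00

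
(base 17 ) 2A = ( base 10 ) 44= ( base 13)35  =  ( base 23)1l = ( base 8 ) 54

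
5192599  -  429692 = 4762907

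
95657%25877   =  18026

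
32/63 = 32/63=0.51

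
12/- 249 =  - 1 + 79/83 = -0.05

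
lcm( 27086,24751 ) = 1435558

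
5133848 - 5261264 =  - 127416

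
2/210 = 1/105 = 0.01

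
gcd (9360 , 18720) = 9360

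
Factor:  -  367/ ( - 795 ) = 3^(-1)*5^( -1)*53^ ( - 1 )*367^1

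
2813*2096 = 5896048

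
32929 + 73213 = 106142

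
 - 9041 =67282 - 76323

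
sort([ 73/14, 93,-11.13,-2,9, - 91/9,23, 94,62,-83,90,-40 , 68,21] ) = [- 83, -40, - 11.13, - 91/9, - 2,73/14,9,21,  23 , 62,68,  90,93, 94]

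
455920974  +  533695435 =989616409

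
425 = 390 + 35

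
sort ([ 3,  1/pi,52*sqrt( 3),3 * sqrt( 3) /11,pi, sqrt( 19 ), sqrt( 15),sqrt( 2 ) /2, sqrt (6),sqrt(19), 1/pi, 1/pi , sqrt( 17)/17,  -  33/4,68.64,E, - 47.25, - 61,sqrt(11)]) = [-61,- 47.25,-33/4,sqrt(17 ) /17,1/pi, 1/pi,1/pi,3 *sqrt(3 ) /11, sqrt( 2 ) /2, sqrt( 6), E, 3, pi,  sqrt(11), sqrt (15),sqrt( 19),  sqrt( 19), 68.64,52*sqrt (3) ]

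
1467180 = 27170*54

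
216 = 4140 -3924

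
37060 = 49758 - 12698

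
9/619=9/619 = 0.01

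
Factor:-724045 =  - 5^1*7^1 * 137^1*151^1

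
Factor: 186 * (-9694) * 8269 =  - 14909701596=-2^2 * 3^1*31^1*37^1*131^1*8269^1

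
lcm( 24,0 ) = 0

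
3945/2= 1972 + 1/2 = 1972.50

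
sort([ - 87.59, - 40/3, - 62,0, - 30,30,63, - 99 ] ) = [- 99, - 87.59, - 62, - 30,-40/3,0,30,63]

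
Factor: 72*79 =5688 = 2^3*3^2*79^1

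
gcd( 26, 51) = 1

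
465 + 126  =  591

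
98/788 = 49/394  =  0.12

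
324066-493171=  - 169105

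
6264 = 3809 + 2455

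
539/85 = 6 + 29/85= 6.34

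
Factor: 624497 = 624497^1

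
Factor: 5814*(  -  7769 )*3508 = -158452732728 = -2^3*3^2*17^2*19^1*457^1*877^1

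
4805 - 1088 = 3717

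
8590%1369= 376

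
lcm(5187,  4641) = 88179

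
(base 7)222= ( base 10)114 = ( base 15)79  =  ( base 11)a4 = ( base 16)72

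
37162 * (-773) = -28726226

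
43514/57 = 763 +23/57 = 763.40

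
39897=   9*4433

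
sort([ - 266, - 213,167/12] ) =[  -  266, - 213,167/12 ]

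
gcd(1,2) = 1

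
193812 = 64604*3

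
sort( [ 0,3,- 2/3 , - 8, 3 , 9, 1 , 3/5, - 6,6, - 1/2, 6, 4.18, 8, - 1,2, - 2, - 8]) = [-8,  -  8 , - 6, - 2,  -  1, - 2/3, - 1/2 , 0,  3/5, 1, 2 , 3,3, 4.18, 6,  6,8, 9]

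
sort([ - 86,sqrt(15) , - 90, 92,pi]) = [ - 90, - 86, pi,sqrt(15),92] 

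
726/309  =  242/103 = 2.35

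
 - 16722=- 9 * 1858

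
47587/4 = 11896 + 3/4 = 11896.75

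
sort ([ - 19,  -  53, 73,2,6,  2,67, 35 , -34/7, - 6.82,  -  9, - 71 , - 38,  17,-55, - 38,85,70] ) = [- 71, - 55, - 53, - 38, - 38 , - 19,-9, - 6.82,-34/7,  2, 2,6 , 17,35,67, 70 , 73, 85] 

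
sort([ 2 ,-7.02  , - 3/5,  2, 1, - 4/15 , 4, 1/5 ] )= [-7.02,-3/5, - 4/15,  1/5, 1 , 2 , 2,4]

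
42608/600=5326/75 = 71.01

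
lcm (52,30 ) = 780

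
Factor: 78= 2^1*3^1 *13^1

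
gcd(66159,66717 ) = 9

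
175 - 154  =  21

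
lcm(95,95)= 95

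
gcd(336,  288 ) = 48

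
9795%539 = 93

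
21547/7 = 21547/7 = 3078.14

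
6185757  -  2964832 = 3220925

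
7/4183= 7/4183 = 0.00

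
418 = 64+354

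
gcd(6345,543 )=3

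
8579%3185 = 2209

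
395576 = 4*98894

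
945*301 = 284445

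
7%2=1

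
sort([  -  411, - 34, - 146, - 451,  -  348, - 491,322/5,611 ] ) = [ - 491, - 451, - 411 , - 348,-146,-34,322/5,611 ]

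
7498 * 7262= 54450476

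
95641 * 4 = 382564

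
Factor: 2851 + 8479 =2^1*5^1*11^1 * 103^1 = 11330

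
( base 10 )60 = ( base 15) 40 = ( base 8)74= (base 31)1T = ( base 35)1P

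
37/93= 37/93 = 0.40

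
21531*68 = 1464108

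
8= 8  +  0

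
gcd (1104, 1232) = 16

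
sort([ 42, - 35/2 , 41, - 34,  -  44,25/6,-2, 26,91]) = [ -44,  -  34, - 35/2,-2, 25/6,26, 41,42,  91]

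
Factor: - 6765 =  - 3^1*5^1*11^1*41^1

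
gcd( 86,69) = 1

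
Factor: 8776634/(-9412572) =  - 2^( - 1 ) * 3^(-1 )*13^( - 1 ) * 1549^1*2833^1 * 60337^(-1) = - 4388317/4706286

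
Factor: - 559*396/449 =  - 221364/449 = - 2^2*3^2*11^1 * 13^1*43^1*449^( - 1) 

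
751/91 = 8 + 23/91 = 8.25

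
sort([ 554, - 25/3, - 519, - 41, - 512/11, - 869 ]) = [- 869, - 519, - 512/11,  -  41,-25/3, 554]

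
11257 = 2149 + 9108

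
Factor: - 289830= - 2^1*3^1*5^1*9661^1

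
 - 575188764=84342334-659531098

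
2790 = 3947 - 1157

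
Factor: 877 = 877^1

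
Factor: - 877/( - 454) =2^( - 1 ) * 227^( - 1)*877^1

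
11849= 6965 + 4884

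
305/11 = 27 + 8/11=   27.73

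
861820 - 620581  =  241239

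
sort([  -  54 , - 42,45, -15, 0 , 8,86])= [ - 54 , - 42,-15 , 0,8,45, 86 ] 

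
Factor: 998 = 2^1*499^1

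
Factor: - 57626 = - 2^1*28813^1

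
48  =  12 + 36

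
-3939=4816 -8755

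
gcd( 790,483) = 1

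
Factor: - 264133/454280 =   -  2^( - 3) *5^(- 1 )*41^(- 1)*277^( - 1 )*264133^1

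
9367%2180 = 647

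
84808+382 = 85190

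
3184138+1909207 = 5093345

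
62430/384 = 10405/64 = 162.58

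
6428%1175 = 553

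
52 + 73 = 125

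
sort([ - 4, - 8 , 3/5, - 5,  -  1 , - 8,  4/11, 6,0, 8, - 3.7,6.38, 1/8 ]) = [ - 8, - 8, - 5, - 4, - 3.7,- 1,  0, 1/8, 4/11,3/5, 6, 6.38, 8]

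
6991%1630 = 471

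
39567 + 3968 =43535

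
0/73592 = 0= 0.00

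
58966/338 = 29483/169 = 174.46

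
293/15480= 293/15480  =  0.02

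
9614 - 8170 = 1444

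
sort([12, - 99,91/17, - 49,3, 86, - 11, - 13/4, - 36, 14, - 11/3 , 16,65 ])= [ - 99, - 49, - 36 , - 11 , - 11/3,  -  13/4,3 , 91/17,12, 14,16, 65, 86] 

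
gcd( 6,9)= 3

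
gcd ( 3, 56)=1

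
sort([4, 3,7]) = [ 3, 4, 7 ]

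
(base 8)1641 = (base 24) 1eh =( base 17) 33b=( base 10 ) 929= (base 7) 2465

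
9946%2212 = 1098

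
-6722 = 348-7070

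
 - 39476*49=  -1934324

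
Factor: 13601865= 3^1*5^1 * 197^1 * 4603^1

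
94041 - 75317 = 18724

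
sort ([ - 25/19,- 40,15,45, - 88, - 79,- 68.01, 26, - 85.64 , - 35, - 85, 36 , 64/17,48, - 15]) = [ - 88, - 85.64 , - 85, - 79, - 68.01, - 40 , - 35, - 15, - 25/19,64/17,15,26,36,45,48 ]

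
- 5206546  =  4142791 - 9349337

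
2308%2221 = 87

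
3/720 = 1/240= 0.00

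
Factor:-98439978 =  - 2^1*3^1*7^1*13^1*29^1*6217^1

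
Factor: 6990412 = 2^2*11^3*13^1 *101^1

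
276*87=24012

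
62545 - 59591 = 2954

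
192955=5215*37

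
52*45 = 2340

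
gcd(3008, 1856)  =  64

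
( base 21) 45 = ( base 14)65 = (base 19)4d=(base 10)89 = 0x59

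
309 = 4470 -4161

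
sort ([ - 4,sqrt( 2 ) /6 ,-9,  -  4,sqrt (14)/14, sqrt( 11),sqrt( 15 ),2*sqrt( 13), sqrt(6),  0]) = [ - 9, - 4, - 4, 0,sqrt (2 )/6,sqrt( 14 )/14,sqrt (6),sqrt( 11),sqrt(15 ),2*sqrt( 13 ) ]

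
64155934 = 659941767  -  595785833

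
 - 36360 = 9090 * ( - 4)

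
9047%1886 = 1503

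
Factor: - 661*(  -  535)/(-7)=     -  353635/7 = - 5^1*7^( -1) * 107^1*661^1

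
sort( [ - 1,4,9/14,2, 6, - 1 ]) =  [ - 1,-1,9/14,2, 4,  6 ]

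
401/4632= 401/4632 = 0.09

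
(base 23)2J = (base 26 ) 2d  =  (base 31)23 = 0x41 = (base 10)65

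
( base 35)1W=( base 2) 1000011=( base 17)3g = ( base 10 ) 67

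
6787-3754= 3033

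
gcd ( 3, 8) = 1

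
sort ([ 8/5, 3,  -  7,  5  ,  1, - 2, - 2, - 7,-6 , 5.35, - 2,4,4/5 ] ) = [ - 7,-7, - 6,  -  2, - 2,- 2,4/5, 1,8/5,3,4,5, 5.35 ] 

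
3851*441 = 1698291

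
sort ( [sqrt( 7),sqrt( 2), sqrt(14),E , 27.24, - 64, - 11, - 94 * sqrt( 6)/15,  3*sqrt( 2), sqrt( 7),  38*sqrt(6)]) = [ - 64,-94*sqrt(6 )/15,  -  11, sqrt(2),sqrt(7),sqrt(7 ), E,sqrt( 14 ),3*sqrt( 2),27.24,38*sqrt( 6) ] 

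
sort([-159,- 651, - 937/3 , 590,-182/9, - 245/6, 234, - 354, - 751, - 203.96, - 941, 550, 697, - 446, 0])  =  [ - 941, - 751, - 651, - 446, - 354, - 937/3, - 203.96, - 159 ,-245/6,  -  182/9, 0, 234,550,590,  697]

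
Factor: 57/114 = 2^( - 1 ) = 1/2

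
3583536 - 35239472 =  - 31655936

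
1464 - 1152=312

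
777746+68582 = 846328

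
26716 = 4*6679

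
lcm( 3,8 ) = 24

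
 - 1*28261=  - 28261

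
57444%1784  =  356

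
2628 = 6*438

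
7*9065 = 63455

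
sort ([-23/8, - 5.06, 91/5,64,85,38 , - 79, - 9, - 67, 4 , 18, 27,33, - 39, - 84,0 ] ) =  [ - 84, - 79,  -  67, - 39, - 9, - 5.06, - 23/8,0, 4, 18,91/5, 27,33, 38,64,  85]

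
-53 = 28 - 81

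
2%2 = 0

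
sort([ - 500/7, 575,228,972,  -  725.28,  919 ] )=[ - 725.28, - 500/7,228,575,919,  972]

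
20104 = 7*2872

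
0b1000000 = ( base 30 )24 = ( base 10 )64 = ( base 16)40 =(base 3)2101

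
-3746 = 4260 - 8006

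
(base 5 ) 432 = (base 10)117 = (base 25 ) 4h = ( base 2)1110101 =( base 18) 69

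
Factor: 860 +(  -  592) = 268 = 2^2*67^1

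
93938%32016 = 29906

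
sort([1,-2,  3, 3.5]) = [ - 2,1, 3,3.5]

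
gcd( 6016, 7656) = 8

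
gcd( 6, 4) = 2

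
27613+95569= 123182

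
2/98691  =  2/98691 = 0.00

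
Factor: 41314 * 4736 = 195663104 = 2^8*  7^1*13^1*37^1*227^1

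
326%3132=326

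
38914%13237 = 12440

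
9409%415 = 279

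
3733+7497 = 11230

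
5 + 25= 30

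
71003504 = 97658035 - 26654531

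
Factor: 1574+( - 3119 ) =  - 1545  =  - 3^1*5^1*103^1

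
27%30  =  27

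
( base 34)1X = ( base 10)67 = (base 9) 74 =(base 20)37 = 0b1000011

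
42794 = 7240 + 35554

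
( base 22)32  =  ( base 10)68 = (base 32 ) 24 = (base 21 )35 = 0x44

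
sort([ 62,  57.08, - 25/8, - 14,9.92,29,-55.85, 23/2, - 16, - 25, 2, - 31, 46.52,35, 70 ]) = [ - 55.85,  -  31,-25, - 16, - 14 , - 25/8  ,  2,9.92 , 23/2,29, 35, 46.52, 57.08,  62,70]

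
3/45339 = 1/15113 = 0.00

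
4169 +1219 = 5388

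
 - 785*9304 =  - 7303640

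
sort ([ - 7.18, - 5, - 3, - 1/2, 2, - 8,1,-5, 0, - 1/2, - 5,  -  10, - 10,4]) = [ - 10, - 10, - 8,-7.18, - 5, - 5, - 5, - 3 ,-1/2, - 1/2,0, 1,  2, 4]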